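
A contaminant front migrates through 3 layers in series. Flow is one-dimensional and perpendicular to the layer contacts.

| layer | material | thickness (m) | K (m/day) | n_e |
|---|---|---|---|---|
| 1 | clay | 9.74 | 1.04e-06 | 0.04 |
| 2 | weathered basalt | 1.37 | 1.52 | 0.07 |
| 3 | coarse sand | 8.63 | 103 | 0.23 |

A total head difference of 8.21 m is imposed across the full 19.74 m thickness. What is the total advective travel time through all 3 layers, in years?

7720

With flow normal to the layers, continuity requires the same specific discharge q through every layer.
Σ(b_i/K_i) = 9.74/1.04e-06 + 1.37/1.52 + 8.63/103 = 9.365e+06 d.
q = Δh / Σ(b_i/K_i) = 8.21 / 9.365e+06 = 8.766e-07 m/day.
In each layer the seepage velocity is v_i = q/n_i, so the layer transit time is t_i = b_i·n_i / q:
  layer 1 (clay): t_1 = 9.74 × 0.04 / 8.766e-07 = 4.444e+05 d
  layer 2 (weathered basalt): t_2 = 1.37 × 0.07 / 8.766e-07 = 1.094e+05 d
  layer 3 (coarse sand): t_3 = 8.63 × 0.23 / 8.766e-07 = 2.264e+06 d
Total t = Σ t_i = 2.818e+06 days = 7715 years.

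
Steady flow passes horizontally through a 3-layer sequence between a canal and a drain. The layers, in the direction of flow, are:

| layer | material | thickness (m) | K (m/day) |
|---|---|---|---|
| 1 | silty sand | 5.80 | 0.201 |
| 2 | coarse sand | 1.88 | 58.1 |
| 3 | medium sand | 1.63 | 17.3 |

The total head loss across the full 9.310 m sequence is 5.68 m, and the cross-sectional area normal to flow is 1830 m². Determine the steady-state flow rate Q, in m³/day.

359

Flow is perpendicular to layering, so the layers act in series and the equivalent K is the thickness-weighted harmonic mean.
Total thickness L = 5.80 + 1.88 + 1.63 = 9.310 m.
Σ(b_i/K_i) = 5.80/0.201 + 1.88/58.1 + 1.63/17.3 = 28.98 d.
K_eq = L / Σ(b_i/K_i) = 9.310 / 28.98 = 0.3212 m/day.
Q = K_eq · A · (Δh/L) = 0.3212 × 1830 × (5.68/9.310) = 358.6 m³/day.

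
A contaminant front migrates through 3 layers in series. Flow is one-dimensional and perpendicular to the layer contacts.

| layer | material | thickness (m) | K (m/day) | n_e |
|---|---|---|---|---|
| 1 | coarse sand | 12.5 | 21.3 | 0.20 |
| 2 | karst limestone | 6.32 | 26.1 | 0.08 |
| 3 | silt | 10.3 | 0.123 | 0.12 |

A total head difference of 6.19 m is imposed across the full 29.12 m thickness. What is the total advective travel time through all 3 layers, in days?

57.9

With flow normal to the layers, continuity requires the same specific discharge q through every layer.
Σ(b_i/K_i) = 12.5/21.3 + 6.32/26.1 + 10.3/0.123 = 84.57 d.
q = Δh / Σ(b_i/K_i) = 6.19 / 84.57 = 0.07319 m/day.
In each layer the seepage velocity is v_i = q/n_i, so the layer transit time is t_i = b_i·n_i / q:
  layer 1 (coarse sand): t_1 = 12.5 × 0.20 / 0.07319 = 34.16 d
  layer 2 (karst limestone): t_2 = 6.32 × 0.08 / 0.07319 = 6.908 d
  layer 3 (silt): t_3 = 10.3 × 0.12 / 0.07319 = 16.89 d
Total t = Σ t_i = 57.95 days.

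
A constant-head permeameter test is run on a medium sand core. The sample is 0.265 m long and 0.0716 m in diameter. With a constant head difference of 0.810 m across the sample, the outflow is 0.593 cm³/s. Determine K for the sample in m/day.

Cross-sectional area A = π·(d/2)² = π × (0.0716/2)² = 0.004026 m².
Convert discharge: 0.593 cm³/s = 5.930e-07 m³/s.
Darcy's law rearranged: K = Q·L / (A·Δh) = 5.930e-07 × 0.265 / (0.004026 × 0.810) = 4.818e-05 m/s = 4.163 m/day.

4.16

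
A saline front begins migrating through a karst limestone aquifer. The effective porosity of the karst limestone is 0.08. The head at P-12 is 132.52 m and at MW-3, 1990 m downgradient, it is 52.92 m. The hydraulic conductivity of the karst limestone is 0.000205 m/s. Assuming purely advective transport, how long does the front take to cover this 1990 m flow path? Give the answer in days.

Convert K: 0.000205 m/s × 86400 = 17.71 m/day.
Hydraulic gradient i = (132.52 − 52.92) / 1990 = 79.6 / 1990 = 0.04000.
Darcy flux q = K · i = 17.71 × 0.04000 = 0.7085 m/day.
Seepage velocity v = q / n_e = 0.7085 / 0.08 = 8.856 m/day.
Travel time t = L / v = 1990 / 8.856 = 224.7 days.

225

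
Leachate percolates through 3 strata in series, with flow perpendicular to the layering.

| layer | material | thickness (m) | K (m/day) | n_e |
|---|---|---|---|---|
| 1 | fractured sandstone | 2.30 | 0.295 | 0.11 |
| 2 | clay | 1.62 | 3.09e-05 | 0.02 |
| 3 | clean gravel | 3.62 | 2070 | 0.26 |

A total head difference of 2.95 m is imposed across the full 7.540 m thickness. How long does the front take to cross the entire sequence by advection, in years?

59.7

With flow normal to the layers, continuity requires the same specific discharge q through every layer.
Σ(b_i/K_i) = 2.30/0.295 + 1.62/3.09e-05 + 3.62/2070 = 52435 d.
q = Δh / Σ(b_i/K_i) = 2.95 / 52435 = 5.626e-05 m/day.
In each layer the seepage velocity is v_i = q/n_i, so the layer transit time is t_i = b_i·n_i / q:
  layer 1 (fractured sandstone): t_1 = 2.30 × 0.11 / 5.626e-05 = 4497 d
  layer 2 (clay): t_2 = 1.62 × 0.02 / 5.626e-05 = 575.9 d
  layer 3 (clean gravel): t_3 = 3.62 × 0.26 / 5.626e-05 = 16729 d
Total t = Σ t_i = 21802 days = 59.69 years.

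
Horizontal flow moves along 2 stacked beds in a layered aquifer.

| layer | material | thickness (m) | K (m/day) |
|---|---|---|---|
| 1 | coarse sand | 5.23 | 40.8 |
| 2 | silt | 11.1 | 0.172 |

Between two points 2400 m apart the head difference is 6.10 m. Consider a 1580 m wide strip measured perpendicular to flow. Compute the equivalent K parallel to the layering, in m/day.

Flow is parallel to layering, so each bed carries its own Darcy discharge and the transmissivities add.
Σ(K_i·b_i) = 40.8×5.23 + 0.172×11.1 = 215.3 m²/day.
Total thickness b = 16.33 m, so K_eq = Σ(K_i·b_i)/b = 13.18 m/day.

13.2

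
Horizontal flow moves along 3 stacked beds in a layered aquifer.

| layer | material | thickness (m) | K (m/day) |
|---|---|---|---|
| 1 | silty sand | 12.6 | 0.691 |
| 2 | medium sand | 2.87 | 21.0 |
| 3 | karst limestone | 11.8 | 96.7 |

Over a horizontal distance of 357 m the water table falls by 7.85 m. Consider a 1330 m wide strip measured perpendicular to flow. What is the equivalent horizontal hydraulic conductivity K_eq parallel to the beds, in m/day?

Flow is parallel to layering, so each bed carries its own Darcy discharge and the transmissivities add.
Σ(K_i·b_i) = 0.691×12.6 + 21.0×2.87 + 96.7×11.8 = 1210 m²/day.
Total thickness b = 27.27 m, so K_eq = Σ(K_i·b_i)/b = 44.37 m/day.

44.4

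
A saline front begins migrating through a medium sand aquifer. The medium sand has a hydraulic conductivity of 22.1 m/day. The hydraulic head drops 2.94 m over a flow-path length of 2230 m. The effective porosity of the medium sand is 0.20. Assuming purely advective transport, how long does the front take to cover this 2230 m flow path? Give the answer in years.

41.9

Hydraulic gradient i = Δh / L = 2.94 / 2230 = 0.001318.
Darcy flux q = K · i = 22.10 × 0.001318 = 0.02914 m/day.
Seepage velocity v = q / n_e = 0.02914 / 0.20 = 0.1457 m/day.
Travel time t = L / v = 2230 / 0.1457 = 15307 days = 41.91 years.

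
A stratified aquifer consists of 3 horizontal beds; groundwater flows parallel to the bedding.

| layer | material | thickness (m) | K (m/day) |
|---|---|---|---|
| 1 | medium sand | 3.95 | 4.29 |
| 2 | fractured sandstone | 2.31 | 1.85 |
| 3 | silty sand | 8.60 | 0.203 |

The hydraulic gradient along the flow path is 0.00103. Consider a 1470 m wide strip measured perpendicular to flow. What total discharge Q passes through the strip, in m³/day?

Flow is parallel to layering, so each bed carries its own Darcy discharge and the transmissivities add.
Σ(K_i·b_i) = 4.29×3.95 + 1.85×2.31 + 0.203×8.60 = 22.96 m²/day.
Hydraulic gradient i = 0.00103.
Q = Σ(K_i·b_i) · W · i = 22.96 × 1470 × 0.001030 = 34.77 m³/day.

34.8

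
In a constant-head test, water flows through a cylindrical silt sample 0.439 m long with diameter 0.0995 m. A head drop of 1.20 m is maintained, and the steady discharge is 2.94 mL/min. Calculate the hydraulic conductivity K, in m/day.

0.199

Cross-sectional area A = π·(d/2)² = π × (0.0995/2)² = 0.007776 m².
Convert discharge: 2.94 mL/min = 4.900e-08 m³/s.
Darcy's law rearranged: K = Q·L / (A·Δh) = 4.900e-08 × 0.439 / (0.007776 × 1.20) = 2.305e-06 m/s = 0.1992 m/day.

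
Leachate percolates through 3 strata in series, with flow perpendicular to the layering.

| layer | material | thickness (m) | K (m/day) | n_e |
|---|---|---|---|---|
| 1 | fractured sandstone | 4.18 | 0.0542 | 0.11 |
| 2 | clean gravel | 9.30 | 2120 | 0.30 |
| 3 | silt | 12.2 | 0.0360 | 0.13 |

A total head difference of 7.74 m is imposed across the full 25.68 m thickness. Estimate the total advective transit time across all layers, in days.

With flow normal to the layers, continuity requires the same specific discharge q through every layer.
Σ(b_i/K_i) = 4.18/0.0542 + 9.30/2120 + 12.2/0.0360 = 416.0 d.
q = Δh / Σ(b_i/K_i) = 7.74 / 416.0 = 0.01861 m/day.
In each layer the seepage velocity is v_i = q/n_i, so the layer transit time is t_i = b_i·n_i / q:
  layer 1 (fractured sandstone): t_1 = 4.18 × 0.11 / 0.01861 = 24.71 d
  layer 2 (clean gravel): t_2 = 9.30 × 0.30 / 0.01861 = 150.0 d
  layer 3 (silt): t_3 = 12.2 × 0.13 / 0.01861 = 85.25 d
Total t = Σ t_i = 259.9 days.

260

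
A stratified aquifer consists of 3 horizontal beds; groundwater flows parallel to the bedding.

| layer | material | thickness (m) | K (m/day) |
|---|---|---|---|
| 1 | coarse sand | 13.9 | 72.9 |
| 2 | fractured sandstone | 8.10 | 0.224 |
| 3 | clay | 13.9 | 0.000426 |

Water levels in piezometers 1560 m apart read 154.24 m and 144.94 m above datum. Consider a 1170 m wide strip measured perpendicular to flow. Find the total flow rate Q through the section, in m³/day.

7080

Flow is parallel to layering, so each bed carries its own Darcy discharge and the transmissivities add.
Σ(K_i·b_i) = 72.9×13.9 + 0.224×8.10 + 0.000426×13.9 = 1015 m²/day.
Hydraulic gradient i = (154.24 − 144.94) / 1560 = 9.3 / 1560 = 0.005962.
Q = Σ(K_i·b_i) · W · i = 1015 × 1170 × 0.005962 = 7081 m³/day.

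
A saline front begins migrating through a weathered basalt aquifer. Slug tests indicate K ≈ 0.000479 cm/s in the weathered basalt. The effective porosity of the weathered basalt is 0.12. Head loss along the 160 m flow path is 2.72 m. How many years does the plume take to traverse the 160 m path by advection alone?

Convert K: 0.000479 cm/s × 864 = 0.4139 m/day.
Hydraulic gradient i = Δh / L = 2.72 / 160 = 0.01700.
Darcy flux q = K · i = 0.4139 × 0.01700 = 0.007036 m/day.
Seepage velocity v = q / n_e = 0.007036 / 0.12 = 0.05863 m/day.
Travel time t = L / v = 160 / 0.05863 = 2729 days = 7.472 years.

7.47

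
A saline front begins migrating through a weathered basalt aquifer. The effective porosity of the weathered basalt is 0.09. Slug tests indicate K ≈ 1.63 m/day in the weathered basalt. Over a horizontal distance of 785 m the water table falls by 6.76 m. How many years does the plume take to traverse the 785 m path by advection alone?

Hydraulic gradient i = Δh / L = 6.76 / 785 = 0.008611.
Darcy flux q = K · i = 1.630 × 0.008611 = 0.01404 m/day.
Seepage velocity v = q / n_e = 0.01404 / 0.09 = 0.1560 m/day.
Travel time t = L / v = 785 / 0.1560 = 5033 days = 13.78 years.

13.8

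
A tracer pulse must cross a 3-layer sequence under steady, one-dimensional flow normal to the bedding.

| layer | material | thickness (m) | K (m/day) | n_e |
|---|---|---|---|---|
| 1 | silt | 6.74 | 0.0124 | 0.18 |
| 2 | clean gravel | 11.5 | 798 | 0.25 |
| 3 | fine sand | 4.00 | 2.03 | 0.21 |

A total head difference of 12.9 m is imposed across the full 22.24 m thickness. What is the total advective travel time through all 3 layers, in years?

0.571

With flow normal to the layers, continuity requires the same specific discharge q through every layer.
Σ(b_i/K_i) = 6.74/0.0124 + 11.5/798 + 4.00/2.03 = 545.5 d.
q = Δh / Σ(b_i/K_i) = 12.9 / 545.5 = 0.02365 m/day.
In each layer the seepage velocity is v_i = q/n_i, so the layer transit time is t_i = b_i·n_i / q:
  layer 1 (silt): t_1 = 6.74 × 0.18 / 0.02365 = 51.31 d
  layer 2 (clean gravel): t_2 = 11.5 × 0.25 / 0.02365 = 121.6 d
  layer 3 (fine sand): t_3 = 4.00 × 0.21 / 0.02365 = 35.52 d
Total t = Σ t_i = 208.4 days = 0.5706 years.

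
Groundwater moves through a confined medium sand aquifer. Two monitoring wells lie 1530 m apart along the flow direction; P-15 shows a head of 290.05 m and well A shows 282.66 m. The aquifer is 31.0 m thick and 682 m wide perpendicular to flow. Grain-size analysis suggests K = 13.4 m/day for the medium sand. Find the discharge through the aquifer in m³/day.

Cross-sectional area A = 682 × 31.0 = 21142 m².
Hydraulic gradient i = (290.05 − 282.66) / 1530 = 7.39 / 1530 = 0.004830.
Darcy's law: Q = K · A · i = 13.40 × 21142 × 0.004830 = 1368 m³/day.

1370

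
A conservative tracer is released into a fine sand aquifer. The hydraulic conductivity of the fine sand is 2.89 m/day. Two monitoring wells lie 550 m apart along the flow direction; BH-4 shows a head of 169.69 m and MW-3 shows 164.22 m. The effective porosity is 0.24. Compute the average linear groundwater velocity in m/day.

0.120

Hydraulic gradient i = (169.69 − 164.22) / 550 = 5.47 / 550 = 0.009945.
Darcy flux q = K · i = 2.890 × 0.009945 = 0.02874 m/day.
Seepage velocity v = q / n_e = 0.02874 / 0.24 = 0.1198 m/day.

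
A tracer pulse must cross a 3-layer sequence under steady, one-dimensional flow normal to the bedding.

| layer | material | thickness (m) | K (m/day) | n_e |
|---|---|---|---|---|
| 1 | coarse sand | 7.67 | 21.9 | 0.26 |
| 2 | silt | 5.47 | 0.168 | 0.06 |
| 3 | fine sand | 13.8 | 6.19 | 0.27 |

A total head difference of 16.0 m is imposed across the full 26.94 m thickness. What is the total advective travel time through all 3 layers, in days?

With flow normal to the layers, continuity requires the same specific discharge q through every layer.
Σ(b_i/K_i) = 7.67/21.9 + 5.47/0.168 + 13.8/6.19 = 35.14 d.
q = Δh / Σ(b_i/K_i) = 16.0 / 35.14 = 0.4553 m/day.
In each layer the seepage velocity is v_i = q/n_i, so the layer transit time is t_i = b_i·n_i / q:
  layer 1 (coarse sand): t_1 = 7.67 × 0.26 / 0.4553 = 4.380 d
  layer 2 (silt): t_2 = 5.47 × 0.06 / 0.4553 = 0.7208 d
  layer 3 (fine sand): t_3 = 13.8 × 0.27 / 0.4553 = 8.183 d
Total t = Σ t_i = 13.28 days.

13.3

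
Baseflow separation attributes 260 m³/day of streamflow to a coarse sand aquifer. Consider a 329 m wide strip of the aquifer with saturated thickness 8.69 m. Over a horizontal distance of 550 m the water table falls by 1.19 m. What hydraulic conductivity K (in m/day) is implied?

42.0

Cross-sectional area A = 329 × 8.69 = 2859 m².
Hydraulic gradient i = Δh / L = 1.19 / 550 = 0.002164.
From Q = K·A·i, K = Q / (A·i) = 260 / (2859 × 0.002164) = 42.03 m/day.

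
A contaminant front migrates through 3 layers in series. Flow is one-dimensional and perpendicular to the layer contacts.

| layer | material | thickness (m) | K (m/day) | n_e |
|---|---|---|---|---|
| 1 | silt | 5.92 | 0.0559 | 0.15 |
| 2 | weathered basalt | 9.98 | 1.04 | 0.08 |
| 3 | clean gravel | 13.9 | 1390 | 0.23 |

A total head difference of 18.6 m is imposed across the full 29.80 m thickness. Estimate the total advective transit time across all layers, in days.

30.3

With flow normal to the layers, continuity requires the same specific discharge q through every layer.
Σ(b_i/K_i) = 5.92/0.0559 + 9.98/1.04 + 13.9/1390 = 115.5 d.
q = Δh / Σ(b_i/K_i) = 18.6 / 115.5 = 0.1610 m/day.
In each layer the seepage velocity is v_i = q/n_i, so the layer transit time is t_i = b_i·n_i / q:
  layer 1 (silt): t_1 = 5.92 × 0.15 / 0.1610 = 5.515 d
  layer 2 (weathered basalt): t_2 = 9.98 × 0.08 / 0.1610 = 4.958 d
  layer 3 (clean gravel): t_3 = 13.9 × 0.23 / 0.1610 = 19.85 d
Total t = Σ t_i = 30.33 days.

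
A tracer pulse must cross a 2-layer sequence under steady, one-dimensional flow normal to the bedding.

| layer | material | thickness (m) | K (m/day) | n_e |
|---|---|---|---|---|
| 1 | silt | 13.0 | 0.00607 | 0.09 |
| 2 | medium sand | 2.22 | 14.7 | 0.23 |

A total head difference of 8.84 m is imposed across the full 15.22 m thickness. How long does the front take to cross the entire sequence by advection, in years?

1.11

With flow normal to the layers, continuity requires the same specific discharge q through every layer.
Σ(b_i/K_i) = 13.0/0.00607 + 2.22/14.7 = 2142 d.
q = Δh / Σ(b_i/K_i) = 8.84 / 2142 = 0.004127 m/day.
In each layer the seepage velocity is v_i = q/n_i, so the layer transit time is t_i = b_i·n_i / q:
  layer 1 (silt): t_1 = 13.0 × 0.09 / 0.004127 = 283.5 d
  layer 2 (medium sand): t_2 = 2.22 × 0.23 / 0.004127 = 123.7 d
Total t = Σ t_i = 407.2 days = 1.115 years.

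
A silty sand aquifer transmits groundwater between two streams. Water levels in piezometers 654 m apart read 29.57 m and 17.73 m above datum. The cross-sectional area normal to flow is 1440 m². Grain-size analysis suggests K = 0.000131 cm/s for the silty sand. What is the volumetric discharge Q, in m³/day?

Convert K: 0.000131 cm/s × 864 = 0.1132 m/day.
Hydraulic gradient i = (29.57 − 17.73) / 654 = 11.84 / 654 = 0.01810.
Darcy's law: Q = K · A · i = 0.1132 × 1440 × 0.01810 = 2.951 m³/day.

2.95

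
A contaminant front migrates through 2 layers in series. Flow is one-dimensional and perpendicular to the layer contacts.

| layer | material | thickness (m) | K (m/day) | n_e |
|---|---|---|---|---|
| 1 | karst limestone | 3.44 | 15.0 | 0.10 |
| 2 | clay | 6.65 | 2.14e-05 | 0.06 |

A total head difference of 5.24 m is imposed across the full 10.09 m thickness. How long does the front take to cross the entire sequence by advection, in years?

121

With flow normal to the layers, continuity requires the same specific discharge q through every layer.
Σ(b_i/K_i) = 3.44/15.0 + 6.65/2.14e-05 = 3.107e+05 d.
q = Δh / Σ(b_i/K_i) = 5.24 / 3.107e+05 = 1.686e-05 m/day.
In each layer the seepage velocity is v_i = q/n_i, so the layer transit time is t_i = b_i·n_i / q:
  layer 1 (karst limestone): t_1 = 3.44 × 0.10 / 1.686e-05 = 20400 d
  layer 2 (clay): t_2 = 6.65 × 0.06 / 1.686e-05 = 23662 d
Total t = Σ t_i = 44062 days = 120.6 years.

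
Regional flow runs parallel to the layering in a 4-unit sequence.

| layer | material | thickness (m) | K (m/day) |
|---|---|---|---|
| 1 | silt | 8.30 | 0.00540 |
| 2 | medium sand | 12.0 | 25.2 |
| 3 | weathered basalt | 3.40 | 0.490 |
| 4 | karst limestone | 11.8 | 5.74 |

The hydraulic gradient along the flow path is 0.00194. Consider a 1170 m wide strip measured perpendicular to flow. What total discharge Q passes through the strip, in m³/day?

844

Flow is parallel to layering, so each bed carries its own Darcy discharge and the transmissivities add.
Σ(K_i·b_i) = 0.00540×8.30 + 25.2×12.0 + 0.490×3.40 + 5.74×11.8 = 371.8 m²/day.
Hydraulic gradient i = 0.00194.
Q = Σ(K_i·b_i) · W · i = 371.8 × 1170 × 0.001940 = 844.0 m³/day.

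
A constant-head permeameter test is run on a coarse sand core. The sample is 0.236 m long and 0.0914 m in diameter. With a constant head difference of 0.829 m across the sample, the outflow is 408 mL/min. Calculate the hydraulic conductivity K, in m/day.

25.5

Cross-sectional area A = π·(d/2)² = π × (0.0914/2)² = 0.006561 m².
Convert discharge: 408 mL/min = 6.800e-06 m³/s.
Darcy's law rearranged: K = Q·L / (A·Δh) = 6.800e-06 × 0.236 / (0.006561 × 0.829) = 0.0002950 m/s = 25.49 m/day.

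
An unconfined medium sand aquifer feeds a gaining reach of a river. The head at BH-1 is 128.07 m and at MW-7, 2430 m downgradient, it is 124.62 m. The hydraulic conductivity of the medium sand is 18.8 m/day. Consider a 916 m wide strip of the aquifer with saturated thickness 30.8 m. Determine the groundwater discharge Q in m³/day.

753

Cross-sectional area A = 916 × 30.8 = 28213 m².
Hydraulic gradient i = (128.07 − 124.62) / 2430 = 3.45 / 2430 = 0.001420.
Darcy's law: Q = K · A · i = 18.80 × 28213 × 0.001420 = 753.0 m³/day.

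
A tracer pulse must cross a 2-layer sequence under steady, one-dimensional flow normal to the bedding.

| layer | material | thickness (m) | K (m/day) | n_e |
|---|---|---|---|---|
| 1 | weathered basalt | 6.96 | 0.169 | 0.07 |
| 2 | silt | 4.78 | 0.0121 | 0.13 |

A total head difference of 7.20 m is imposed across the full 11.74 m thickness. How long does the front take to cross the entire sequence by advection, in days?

With flow normal to the layers, continuity requires the same specific discharge q through every layer.
Σ(b_i/K_i) = 6.96/0.169 + 4.78/0.0121 = 436.2 d.
q = Δh / Σ(b_i/K_i) = 7.20 / 436.2 = 0.01651 m/day.
In each layer the seepage velocity is v_i = q/n_i, so the layer transit time is t_i = b_i·n_i / q:
  layer 1 (weathered basalt): t_1 = 6.96 × 0.07 / 0.01651 = 29.52 d
  layer 2 (silt): t_2 = 4.78 × 0.13 / 0.01651 = 37.65 d
Total t = Σ t_i = 67.17 days.

67.2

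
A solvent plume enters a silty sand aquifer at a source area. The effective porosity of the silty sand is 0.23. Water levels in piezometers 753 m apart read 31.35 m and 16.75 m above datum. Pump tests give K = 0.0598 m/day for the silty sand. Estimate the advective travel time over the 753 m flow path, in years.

Hydraulic gradient i = (31.35 − 16.75) / 753 = 14.6 / 753 = 0.01939.
Darcy flux q = K · i = 0.05980 × 0.01939 = 0.001159 m/day.
Seepage velocity v = q / n_e = 0.001159 / 0.23 = 0.005041 m/day.
Travel time t = L / v = 753 / 0.005041 = 1.494e+05 days = 409.0 years.

409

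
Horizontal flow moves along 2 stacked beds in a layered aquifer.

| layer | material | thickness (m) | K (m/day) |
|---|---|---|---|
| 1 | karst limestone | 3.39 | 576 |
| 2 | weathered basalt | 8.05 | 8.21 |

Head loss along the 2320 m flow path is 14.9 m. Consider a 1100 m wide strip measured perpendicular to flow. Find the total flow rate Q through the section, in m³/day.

14300

Flow is parallel to layering, so each bed carries its own Darcy discharge and the transmissivities add.
Σ(K_i·b_i) = 576×3.39 + 8.21×8.05 = 2019 m²/day.
Hydraulic gradient i = Δh / L = 14.9 / 2320 = 0.006422.
Q = Σ(K_i·b_i) · W · i = 2019 × 1100 × 0.006422 = 14262 m³/day.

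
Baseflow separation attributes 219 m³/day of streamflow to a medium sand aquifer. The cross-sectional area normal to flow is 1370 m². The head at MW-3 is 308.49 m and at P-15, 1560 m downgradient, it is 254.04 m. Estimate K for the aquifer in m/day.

Hydraulic gradient i = (308.49 − 254.04) / 1560 = 54.45 / 1560 = 0.03490.
From Q = K·A·i, K = Q / (A·i) = 219 / (1370 × 0.03490) = 4.580 m/day.

4.58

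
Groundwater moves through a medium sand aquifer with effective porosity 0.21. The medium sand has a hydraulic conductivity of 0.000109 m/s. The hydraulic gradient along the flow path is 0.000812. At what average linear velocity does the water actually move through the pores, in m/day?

0.0364

Convert K: 0.000109 m/s × 86400 = 9.418 m/day.
Hydraulic gradient i = 0.000812.
Darcy flux q = K · i = 9.418 × 0.0008120 = 0.007647 m/day.
Seepage velocity v = q / n_e = 0.007647 / 0.21 = 0.03641 m/day.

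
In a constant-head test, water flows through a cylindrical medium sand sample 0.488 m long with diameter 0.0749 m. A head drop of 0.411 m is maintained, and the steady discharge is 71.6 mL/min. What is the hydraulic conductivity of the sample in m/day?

27.8

Cross-sectional area A = π·(d/2)² = π × (0.0749/2)² = 0.004406 m².
Convert discharge: 71.6 mL/min = 1.193e-06 m³/s.
Darcy's law rearranged: K = Q·L / (A·Δh) = 1.193e-06 × 0.488 / (0.004406 × 0.411) = 0.0003216 m/s = 27.78 m/day.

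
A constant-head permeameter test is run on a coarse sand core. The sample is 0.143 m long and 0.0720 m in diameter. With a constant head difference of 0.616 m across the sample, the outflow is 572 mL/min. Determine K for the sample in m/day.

47.0

Cross-sectional area A = π·(d/2)² = π × (0.0720/2)² = 0.004072 m².
Convert discharge: 572 mL/min = 9.533e-06 m³/s.
Darcy's law rearranged: K = Q·L / (A·Δh) = 9.533e-06 × 0.143 / (0.004072 × 0.616) = 0.0005436 m/s = 46.96 m/day.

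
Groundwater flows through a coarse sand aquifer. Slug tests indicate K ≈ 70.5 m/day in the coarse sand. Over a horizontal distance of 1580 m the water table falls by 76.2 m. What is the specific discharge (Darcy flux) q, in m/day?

3.40

Hydraulic gradient i = Δh / L = 76.2 / 1580 = 0.04823.
Specific discharge q = K · i = 70.50 × 0.04823 = 3.400 m/day.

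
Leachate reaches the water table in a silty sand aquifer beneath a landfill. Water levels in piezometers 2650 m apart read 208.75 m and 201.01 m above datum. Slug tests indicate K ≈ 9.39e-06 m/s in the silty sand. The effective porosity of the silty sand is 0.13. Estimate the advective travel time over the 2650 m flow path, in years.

Convert K: 9.39e-06 m/s × 86400 = 0.8113 m/day.
Hydraulic gradient i = (208.75 − 201.01) / 2650 = 7.74 / 2650 = 0.002921.
Darcy flux q = K · i = 0.8113 × 0.002921 = 0.002370 m/day.
Seepage velocity v = q / n_e = 0.002370 / 0.13 = 0.01823 m/day.
Travel time t = L / v = 2650 / 0.01823 = 1.454e+05 days = 398.0 years.

398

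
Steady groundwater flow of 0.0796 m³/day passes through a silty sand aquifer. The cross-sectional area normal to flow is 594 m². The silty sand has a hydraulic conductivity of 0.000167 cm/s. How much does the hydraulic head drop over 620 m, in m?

Convert K: 0.000167 cm/s × 864 = 0.1443 m/day.
From Q = K·A·i, i = Q / (K·A) = 0.0796 / (0.1443 × 594.0) = 0.0009287.
Head loss Δh = i · L = 0.0009287 × 620 = 0.5758 m.

0.576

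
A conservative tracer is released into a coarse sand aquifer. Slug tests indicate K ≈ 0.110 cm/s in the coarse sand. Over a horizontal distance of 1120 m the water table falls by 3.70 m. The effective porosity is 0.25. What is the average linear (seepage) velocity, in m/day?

Convert K: 0.110 cm/s × 864 = 95.04 m/day.
Hydraulic gradient i = Δh / L = 3.70 / 1120 = 0.003304.
Darcy flux q = K · i = 95.04 × 0.003304 = 0.3140 m/day.
Seepage velocity v = q / n_e = 0.3140 / 0.25 = 1.256 m/day.

1.26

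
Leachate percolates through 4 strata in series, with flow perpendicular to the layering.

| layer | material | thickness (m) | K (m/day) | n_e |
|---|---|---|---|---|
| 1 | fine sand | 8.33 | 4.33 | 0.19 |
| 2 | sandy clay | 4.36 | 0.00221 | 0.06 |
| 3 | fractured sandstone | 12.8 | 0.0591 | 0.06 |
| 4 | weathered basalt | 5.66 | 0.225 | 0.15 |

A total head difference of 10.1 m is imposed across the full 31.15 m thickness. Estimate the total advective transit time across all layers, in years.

2.08

With flow normal to the layers, continuity requires the same specific discharge q through every layer.
Σ(b_i/K_i) = 8.33/4.33 + 4.36/0.00221 + 12.8/0.0591 + 5.66/0.225 = 2217 d.
q = Δh / Σ(b_i/K_i) = 10.1 / 2217 = 0.004557 m/day.
In each layer the seepage velocity is v_i = q/n_i, so the layer transit time is t_i = b_i·n_i / q:
  layer 1 (fine sand): t_1 = 8.33 × 0.19 / 0.004557 = 347.3 d
  layer 2 (sandy clay): t_2 = 4.36 × 0.06 / 0.004557 = 57.41 d
  layer 3 (fractured sandstone): t_3 = 12.8 × 0.06 / 0.004557 = 168.5 d
  layer 4 (weathered basalt): t_4 = 5.66 × 0.15 / 0.004557 = 186.3 d
Total t = Σ t_i = 759.6 days = 2.080 years.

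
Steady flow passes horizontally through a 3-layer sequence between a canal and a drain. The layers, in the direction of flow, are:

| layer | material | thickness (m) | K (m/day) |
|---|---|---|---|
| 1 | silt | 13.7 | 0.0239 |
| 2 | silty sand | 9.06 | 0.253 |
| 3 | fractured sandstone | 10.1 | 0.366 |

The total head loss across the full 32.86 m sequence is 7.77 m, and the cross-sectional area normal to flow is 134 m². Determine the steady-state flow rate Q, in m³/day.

Flow is perpendicular to layering, so the layers act in series and the equivalent K is the thickness-weighted harmonic mean.
Total thickness L = 13.7 + 9.06 + 10.1 = 32.86 m.
Σ(b_i/K_i) = 13.7/0.0239 + 9.06/0.253 + 10.1/0.366 = 636.6 d.
K_eq = L / Σ(b_i/K_i) = 32.86 / 636.6 = 0.05162 m/day.
Q = K_eq · A · (Δh/L) = 0.05162 × 134 × (7.77/32.86) = 1.635 m³/day.

1.64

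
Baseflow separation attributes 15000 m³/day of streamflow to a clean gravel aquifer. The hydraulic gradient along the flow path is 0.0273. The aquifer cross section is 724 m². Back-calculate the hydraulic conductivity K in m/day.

Hydraulic gradient i = 0.0273.
From Q = K·A·i, K = Q / (A·i) = 15000 / (724.0 × 0.02730) = 758.9 m/day.

759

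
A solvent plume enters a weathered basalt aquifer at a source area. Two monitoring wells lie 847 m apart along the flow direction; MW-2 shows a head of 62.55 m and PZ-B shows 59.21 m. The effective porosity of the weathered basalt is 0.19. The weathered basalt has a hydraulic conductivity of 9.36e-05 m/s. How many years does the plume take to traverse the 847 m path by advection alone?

13.8

Convert K: 9.36e-05 m/s × 86400 = 8.087 m/day.
Hydraulic gradient i = (62.55 − 59.21) / 847 = 3.34 / 847 = 0.003943.
Darcy flux q = K · i = 8.087 × 0.003943 = 0.03189 m/day.
Seepage velocity v = q / n_e = 0.03189 / 0.19 = 0.1678 m/day.
Travel time t = L / v = 847 / 0.1678 = 5046 days = 13.82 years.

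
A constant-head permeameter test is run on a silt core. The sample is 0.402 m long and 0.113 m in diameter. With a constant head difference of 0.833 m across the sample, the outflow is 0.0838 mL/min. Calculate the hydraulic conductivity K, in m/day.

0.00581

Cross-sectional area A = π·(d/2)² = π × (0.113/2)² = 0.01003 m².
Convert discharge: 0.0838 mL/min = 1.397e-09 m³/s.
Darcy's law rearranged: K = Q·L / (A·Δh) = 1.397e-09 × 0.402 / (0.01003 × 0.833) = 6.721e-08 m/s = 0.005807 m/day.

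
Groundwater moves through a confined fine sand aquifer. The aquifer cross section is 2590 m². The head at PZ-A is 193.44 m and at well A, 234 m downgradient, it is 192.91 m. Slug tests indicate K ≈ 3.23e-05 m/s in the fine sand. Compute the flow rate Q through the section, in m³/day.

Convert K: 3.23e-05 m/s × 86400 = 2.791 m/day.
Hydraulic gradient i = (193.44 − 192.91) / 234 = 0.53 / 234 = 0.002265.
Darcy's law: Q = K · A · i = 2.791 × 2590 × 0.002265 = 16.37 m³/day.

16.4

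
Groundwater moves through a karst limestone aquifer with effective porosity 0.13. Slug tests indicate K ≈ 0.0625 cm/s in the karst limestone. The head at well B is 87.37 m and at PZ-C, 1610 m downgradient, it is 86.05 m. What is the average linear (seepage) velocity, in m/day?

Convert K: 0.0625 cm/s × 864 = 54.00 m/day.
Hydraulic gradient i = (87.37 − 86.05) / 1610 = 1.32 / 1610 = 0.0008199.
Darcy flux q = K · i = 54.00 × 0.0008199 = 0.04427 m/day.
Seepage velocity v = q / n_e = 0.04427 / 0.13 = 0.3406 m/day.

0.341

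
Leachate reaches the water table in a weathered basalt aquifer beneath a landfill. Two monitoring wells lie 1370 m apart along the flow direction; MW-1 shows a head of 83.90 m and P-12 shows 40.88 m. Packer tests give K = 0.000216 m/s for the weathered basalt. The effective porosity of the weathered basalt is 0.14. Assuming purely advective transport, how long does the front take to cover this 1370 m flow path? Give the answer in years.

Convert K: 0.000216 m/s × 86400 = 18.66 m/day.
Hydraulic gradient i = (83.90 − 40.88) / 1370 = 43.02 / 1370 = 0.03140.
Darcy flux q = K · i = 18.66 × 0.03140 = 0.5860 m/day.
Seepage velocity v = q / n_e = 0.5860 / 0.14 = 4.186 m/day.
Travel time t = L / v = 1370 / 4.186 = 327.3 days = 0.8961 years.

0.896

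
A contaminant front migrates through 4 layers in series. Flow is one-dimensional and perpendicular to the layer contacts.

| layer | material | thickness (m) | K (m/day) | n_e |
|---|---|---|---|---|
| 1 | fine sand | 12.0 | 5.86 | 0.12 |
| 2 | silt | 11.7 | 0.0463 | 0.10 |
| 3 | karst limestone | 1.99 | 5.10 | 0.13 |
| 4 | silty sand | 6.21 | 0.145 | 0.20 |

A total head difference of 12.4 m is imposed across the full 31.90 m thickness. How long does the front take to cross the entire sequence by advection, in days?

98.8

With flow normal to the layers, continuity requires the same specific discharge q through every layer.
Σ(b_i/K_i) = 12.0/5.86 + 11.7/0.0463 + 1.99/5.10 + 6.21/0.145 = 298.0 d.
q = Δh / Σ(b_i/K_i) = 12.4 / 298.0 = 0.04162 m/day.
In each layer the seepage velocity is v_i = q/n_i, so the layer transit time is t_i = b_i·n_i / q:
  layer 1 (fine sand): t_1 = 12.0 × 0.12 / 0.04162 = 34.60 d
  layer 2 (silt): t_2 = 11.7 × 0.10 / 0.04162 = 28.11 d
  layer 3 (karst limestone): t_3 = 1.99 × 0.13 / 0.04162 = 6.216 d
  layer 4 (silty sand): t_4 = 6.21 × 0.20 / 0.04162 = 29.84 d
Total t = Σ t_i = 98.78 days.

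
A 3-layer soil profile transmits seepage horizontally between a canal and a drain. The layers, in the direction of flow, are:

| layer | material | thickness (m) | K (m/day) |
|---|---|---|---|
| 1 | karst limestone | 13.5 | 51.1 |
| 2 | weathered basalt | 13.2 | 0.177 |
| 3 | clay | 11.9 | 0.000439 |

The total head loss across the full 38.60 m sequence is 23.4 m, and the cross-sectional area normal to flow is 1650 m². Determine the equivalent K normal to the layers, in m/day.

Flow is perpendicular to layering, so the layers act in series and the equivalent K is the thickness-weighted harmonic mean.
Total thickness L = 13.5 + 13.2 + 11.9 = 38.60 m.
Σ(b_i/K_i) = 13.5/51.1 + 13.2/0.177 + 11.9/0.000439 = 27182 d.
K_eq = L / Σ(b_i/K_i) = 38.60 / 27182 = 0.001420 m/day.

0.00142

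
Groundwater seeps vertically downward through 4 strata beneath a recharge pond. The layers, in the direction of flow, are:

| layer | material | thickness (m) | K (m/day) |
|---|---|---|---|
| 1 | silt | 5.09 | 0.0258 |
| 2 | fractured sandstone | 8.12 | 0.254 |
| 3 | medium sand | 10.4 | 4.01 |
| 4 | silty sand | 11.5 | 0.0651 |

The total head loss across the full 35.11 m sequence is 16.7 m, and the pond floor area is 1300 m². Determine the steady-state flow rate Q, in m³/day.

53.1

Flow is perpendicular to layering, so the layers act in series and the equivalent K is the thickness-weighted harmonic mean.
Total thickness L = 5.09 + 8.12 + 10.4 + 11.5 = 35.11 m.
Σ(b_i/K_i) = 5.09/0.0258 + 8.12/0.254 + 10.4/4.01 + 11.5/0.0651 = 408.5 d.
K_eq = L / Σ(b_i/K_i) = 35.11 / 408.5 = 0.08595 m/day.
Q = K_eq · A · (Δh/L) = 0.08595 × 1300 × (16.7/35.11) = 53.15 m³/day.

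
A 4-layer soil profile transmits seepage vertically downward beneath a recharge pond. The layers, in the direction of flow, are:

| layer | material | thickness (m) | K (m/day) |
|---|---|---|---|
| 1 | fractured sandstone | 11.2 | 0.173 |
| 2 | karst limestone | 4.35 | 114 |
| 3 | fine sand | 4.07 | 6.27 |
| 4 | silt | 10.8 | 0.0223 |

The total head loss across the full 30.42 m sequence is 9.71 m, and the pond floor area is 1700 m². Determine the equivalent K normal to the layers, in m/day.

0.0553

Flow is perpendicular to layering, so the layers act in series and the equivalent K is the thickness-weighted harmonic mean.
Total thickness L = 11.2 + 4.35 + 4.07 + 10.8 = 30.42 m.
Σ(b_i/K_i) = 11.2/0.173 + 4.35/114 + 4.07/6.27 + 10.8/0.0223 = 549.7 d.
K_eq = L / Σ(b_i/K_i) = 30.42 / 549.7 = 0.05534 m/day.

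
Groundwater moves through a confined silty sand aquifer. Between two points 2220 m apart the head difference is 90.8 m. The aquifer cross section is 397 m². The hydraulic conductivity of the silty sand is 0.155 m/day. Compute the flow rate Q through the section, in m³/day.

Hydraulic gradient i = Δh / L = 90.8 / 2220 = 0.04090.
Darcy's law: Q = K · A · i = 0.1550 × 397.0 × 0.04090 = 2.517 m³/day.

2.52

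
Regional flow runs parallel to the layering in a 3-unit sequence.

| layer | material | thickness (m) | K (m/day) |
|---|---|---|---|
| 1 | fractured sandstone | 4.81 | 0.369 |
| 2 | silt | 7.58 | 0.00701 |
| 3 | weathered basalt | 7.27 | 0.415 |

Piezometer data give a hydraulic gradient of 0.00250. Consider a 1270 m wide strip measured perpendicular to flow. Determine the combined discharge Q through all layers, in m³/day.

15.4

Flow is parallel to layering, so each bed carries its own Darcy discharge and the transmissivities add.
Σ(K_i·b_i) = 0.369×4.81 + 0.00701×7.58 + 0.415×7.27 = 4.845 m²/day.
Hydraulic gradient i = 0.00250.
Q = Σ(K_i·b_i) · W · i = 4.845 × 1270 × 0.002500 = 15.38 m³/day.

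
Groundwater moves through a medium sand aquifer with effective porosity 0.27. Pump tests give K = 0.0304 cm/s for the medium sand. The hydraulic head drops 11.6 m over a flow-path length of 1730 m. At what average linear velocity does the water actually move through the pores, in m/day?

Convert K: 0.0304 cm/s × 864 = 26.27 m/day.
Hydraulic gradient i = Δh / L = 11.6 / 1730 = 0.006705.
Darcy flux q = K · i = 26.27 × 0.006705 = 0.1761 m/day.
Seepage velocity v = q / n_e = 0.1761 / 0.27 = 0.6523 m/day.

0.652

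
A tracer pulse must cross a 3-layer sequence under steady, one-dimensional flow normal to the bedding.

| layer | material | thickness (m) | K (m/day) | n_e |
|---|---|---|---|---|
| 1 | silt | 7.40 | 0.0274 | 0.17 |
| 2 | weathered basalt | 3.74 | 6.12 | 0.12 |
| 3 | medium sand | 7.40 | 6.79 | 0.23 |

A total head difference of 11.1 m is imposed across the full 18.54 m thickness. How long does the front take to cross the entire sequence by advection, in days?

83.5

With flow normal to the layers, continuity requires the same specific discharge q through every layer.
Σ(b_i/K_i) = 7.40/0.0274 + 3.74/6.12 + 7.40/6.79 = 271.8 d.
q = Δh / Σ(b_i/K_i) = 11.1 / 271.8 = 0.04084 m/day.
In each layer the seepage velocity is v_i = q/n_i, so the layer transit time is t_i = b_i·n_i / q:
  layer 1 (silt): t_1 = 7.40 × 0.17 / 0.04084 = 30.80 d
  layer 2 (weathered basalt): t_2 = 3.74 × 0.12 / 0.04084 = 10.99 d
  layer 3 (medium sand): t_3 = 7.40 × 0.23 / 0.04084 = 41.67 d
Total t = Σ t_i = 83.46 days.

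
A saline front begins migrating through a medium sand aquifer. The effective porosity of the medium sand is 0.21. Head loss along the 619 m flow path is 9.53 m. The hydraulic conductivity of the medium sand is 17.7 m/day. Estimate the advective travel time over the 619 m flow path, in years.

Hydraulic gradient i = Δh / L = 9.53 / 619 = 0.01540.
Darcy flux q = K · i = 17.70 × 0.01540 = 0.2725 m/day.
Seepage velocity v = q / n_e = 0.2725 / 0.21 = 1.298 m/day.
Travel time t = L / v = 619 / 1.298 = 477.0 days = 1.306 years.

1.31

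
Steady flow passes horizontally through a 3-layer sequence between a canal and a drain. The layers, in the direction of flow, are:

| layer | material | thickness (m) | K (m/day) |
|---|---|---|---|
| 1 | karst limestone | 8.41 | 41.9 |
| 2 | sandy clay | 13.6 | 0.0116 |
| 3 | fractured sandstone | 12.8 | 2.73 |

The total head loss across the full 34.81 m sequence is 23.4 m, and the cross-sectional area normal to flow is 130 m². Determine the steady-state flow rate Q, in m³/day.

Flow is perpendicular to layering, so the layers act in series and the equivalent K is the thickness-weighted harmonic mean.
Total thickness L = 8.41 + 13.6 + 12.8 = 34.81 m.
Σ(b_i/K_i) = 8.41/41.9 + 13.6/0.0116 + 12.8/2.73 = 1177 d.
K_eq = L / Σ(b_i/K_i) = 34.81 / 1177 = 0.02957 m/day.
Q = K_eq · A · (Δh/L) = 0.02957 × 130 × (23.4/34.81) = 2.584 m³/day.

2.58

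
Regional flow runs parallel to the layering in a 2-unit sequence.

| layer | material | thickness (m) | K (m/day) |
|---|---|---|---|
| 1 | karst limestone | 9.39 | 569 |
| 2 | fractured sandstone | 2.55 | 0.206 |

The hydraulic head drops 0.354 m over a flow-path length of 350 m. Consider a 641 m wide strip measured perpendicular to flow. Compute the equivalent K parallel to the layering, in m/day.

448

Flow is parallel to layering, so each bed carries its own Darcy discharge and the transmissivities add.
Σ(K_i·b_i) = 569×9.39 + 0.206×2.55 = 5343 m²/day.
Total thickness b = 11.94 m, so K_eq = Σ(K_i·b_i)/b = 447.5 m/day.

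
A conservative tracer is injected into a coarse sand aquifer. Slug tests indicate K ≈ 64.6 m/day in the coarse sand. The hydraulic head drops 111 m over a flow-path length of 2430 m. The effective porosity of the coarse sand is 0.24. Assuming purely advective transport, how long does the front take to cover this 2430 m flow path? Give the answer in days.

Hydraulic gradient i = Δh / L = 111 / 2430 = 0.04568.
Darcy flux q = K · i = 64.60 × 0.04568 = 2.951 m/day.
Seepage velocity v = q / n_e = 2.951 / 0.24 = 12.30 m/day.
Travel time t = L / v = 2430 / 12.30 = 197.6 days.

198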